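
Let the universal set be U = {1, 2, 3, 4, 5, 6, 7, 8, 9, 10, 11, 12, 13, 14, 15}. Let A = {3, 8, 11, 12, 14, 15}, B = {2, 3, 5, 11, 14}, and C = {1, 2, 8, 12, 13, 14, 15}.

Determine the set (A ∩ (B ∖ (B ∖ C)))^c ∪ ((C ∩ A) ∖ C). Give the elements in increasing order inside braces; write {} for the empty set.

{1, 2, 3, 4, 5, 6, 7, 8, 9, 10, 11, 12, 13, 15}

B ∖ C = {3, 5, 11}
B ∖ (B ∖ C) = {2, 14}
A ∩ (B ∖ (B ∖ C)) = {14}
(A ∩ (B ∖ (B ∖ C)))^c = {1, 2, 3, 4, 5, 6, 7, 8, 9, 10, 11, 12, 13, 15}
C ∩ A = {8, 12, 14, 15}
(C ∩ A) ∖ C = {}
(A ∩ (B ∖ (B ∖ C)))^c ∪ ((C ∩ A) ∖ C) = {1, 2, 3, 4, 5, 6, 7, 8, 9, 10, 11, 12, 13, 15}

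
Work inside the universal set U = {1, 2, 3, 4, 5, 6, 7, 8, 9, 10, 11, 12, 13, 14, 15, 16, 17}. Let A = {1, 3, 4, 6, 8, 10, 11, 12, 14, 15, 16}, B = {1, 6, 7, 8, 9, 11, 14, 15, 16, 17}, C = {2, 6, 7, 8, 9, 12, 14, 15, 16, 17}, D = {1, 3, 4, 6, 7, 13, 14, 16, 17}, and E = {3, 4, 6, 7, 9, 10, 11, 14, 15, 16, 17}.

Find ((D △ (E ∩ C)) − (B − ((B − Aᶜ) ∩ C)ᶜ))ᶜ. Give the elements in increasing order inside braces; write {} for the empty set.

{2, 5, 6, 7, 8, 10, 11, 12, 14, 15, 16, 17}

E ∩ C = {6, 7, 9, 14, 15, 16, 17}
D △ (E ∩ C) = {1, 3, 4, 9, 13, 15}
Aᶜ = {2, 5, 7, 9, 13, 17}
B − Aᶜ = {1, 6, 8, 11, 14, 15, 16}
(B − Aᶜ) ∩ C = {6, 8, 14, 15, 16}
((B − Aᶜ) ∩ C)ᶜ = {1, 2, 3, 4, 5, 7, 9, 10, 11, 12, 13, 17}
B − ((B − Aᶜ) ∩ C)ᶜ = {6, 8, 14, 15, 16}
(D △ (E ∩ C)) − (B − ((B − Aᶜ) ∩ C)ᶜ) = {1, 3, 4, 9, 13}
((D △ (E ∩ C)) − (B − ((B − Aᶜ) ∩ C)ᶜ))ᶜ = {2, 5, 6, 7, 8, 10, 11, 12, 14, 15, 16, 17}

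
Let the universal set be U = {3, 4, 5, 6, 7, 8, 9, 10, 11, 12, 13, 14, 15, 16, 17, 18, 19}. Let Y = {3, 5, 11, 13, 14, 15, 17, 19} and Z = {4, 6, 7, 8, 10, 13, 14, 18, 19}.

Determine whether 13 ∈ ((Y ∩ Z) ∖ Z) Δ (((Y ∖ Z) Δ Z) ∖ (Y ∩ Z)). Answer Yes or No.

No

13 ∈ Y and 13 ∈ Z, so 13 ∈ Y ∩ Z
13 ∈ (Y ∩ Z) and 13 ∈ Z, so 13 ∉ (Y ∩ Z) ∖ Z
13 ∈ Y and 13 ∈ Z, so 13 ∉ Y ∖ Z
13 ∉ (Y ∖ Z) and 13 ∈ Z, so 13 ∈ (Y ∖ Z) Δ Z
13 ∈ Y and 13 ∈ Z, so 13 ∈ Y ∩ Z
13 ∈ ((Y ∖ Z) Δ Z) and 13 ∈ (Y ∩ Z), so 13 ∉ ((Y ∖ Z) Δ Z) ∖ (Y ∩ Z)
13 ∉ ((Y ∩ Z) ∖ Z) and 13 ∉ (((Y ∖ Z) Δ Z) ∖ (Y ∩ Z)), so 13 ∉ ((Y ∩ Z) ∖ Z) Δ (((Y ∖ Z) Δ Z) ∖ (Y ∩ Z))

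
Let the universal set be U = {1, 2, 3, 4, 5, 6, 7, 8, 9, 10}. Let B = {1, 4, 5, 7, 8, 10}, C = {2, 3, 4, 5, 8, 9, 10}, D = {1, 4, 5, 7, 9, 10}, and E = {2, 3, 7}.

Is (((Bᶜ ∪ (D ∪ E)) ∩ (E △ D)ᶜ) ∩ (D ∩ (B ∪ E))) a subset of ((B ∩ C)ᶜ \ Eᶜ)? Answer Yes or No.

Yes

Bᶜ = {2, 3, 6, 9}
D ∪ E = {1, 2, 3, 4, 5, 7, 9, 10}
Bᶜ ∪ (D ∪ E) = {1, 2, 3, 4, 5, 6, 7, 9, 10}
E △ D = {1, 2, 3, 4, 5, 9, 10}
(E △ D)ᶜ = {6, 7, 8}
(Bᶜ ∪ (D ∪ E)) ∩ (E △ D)ᶜ = {6, 7}
B ∪ E = {1, 2, 3, 4, 5, 7, 8, 10}
D ∩ (B ∪ E) = {1, 4, 5, 7, 10}
((Bᶜ ∪ (D ∪ E)) ∩ (E △ D)ᶜ) ∩ (D ∩ (B ∪ E)) = {7}
B ∩ C = {4, 5, 8, 10}
(B ∩ C)ᶜ = {1, 2, 3, 6, 7, 9}
Eᶜ = {1, 4, 5, 6, 8, 9, 10}
(B ∩ C)ᶜ \ Eᶜ = {2, 3, 7}
Every element of {7} is in {2, 3, 7}, so ((Bᶜ ∪ (D ∪ E)) ∩ (E △ D)ᶜ) ∩ (D ∩ (B ∪ E)) ⊆ (B ∩ C)ᶜ \ Eᶜ.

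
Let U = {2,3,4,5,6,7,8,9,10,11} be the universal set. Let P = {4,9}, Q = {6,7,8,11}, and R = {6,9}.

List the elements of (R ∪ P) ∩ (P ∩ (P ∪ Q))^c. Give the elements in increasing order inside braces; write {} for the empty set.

R ∪ P = {4,6,9}
P ∪ Q = {4,6,7,8,9,11}
P ∩ (P ∪ Q) = {4,9}
(P ∩ (P ∪ Q))^c = {2,3,5,6,7,8,10,11}
(R ∪ P) ∩ (P ∩ (P ∪ Q))^c = {6}

{6}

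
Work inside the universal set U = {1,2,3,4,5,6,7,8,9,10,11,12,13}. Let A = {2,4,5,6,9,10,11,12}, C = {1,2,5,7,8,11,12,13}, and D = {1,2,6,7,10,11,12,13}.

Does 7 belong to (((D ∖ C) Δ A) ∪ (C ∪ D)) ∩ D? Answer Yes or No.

Yes

7 ∈ D and 7 ∈ C, so 7 ∉ D ∖ C
7 ∉ (D ∖ C) and 7 ∉ A, so 7 ∉ (D ∖ C) Δ A
7 ∈ C and 7 ∈ D, so 7 ∈ C ∪ D
7 ∉ ((D ∖ C) Δ A) and 7 ∈ (C ∪ D), so 7 ∈ ((D ∖ C) Δ A) ∪ (C ∪ D)
7 ∈ (((D ∖ C) Δ A) ∪ (C ∪ D)) and 7 ∈ D, so 7 ∈ (((D ∖ C) Δ A) ∪ (C ∪ D)) ∩ D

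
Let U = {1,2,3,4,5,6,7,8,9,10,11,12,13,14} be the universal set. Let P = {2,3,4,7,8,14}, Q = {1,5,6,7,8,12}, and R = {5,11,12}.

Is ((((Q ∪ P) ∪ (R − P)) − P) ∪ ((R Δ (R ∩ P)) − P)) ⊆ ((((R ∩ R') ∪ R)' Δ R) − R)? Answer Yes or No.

Q ∪ P = {1,2,3,4,5,6,7,8,12,14}
R − P = {5,11,12}
(Q ∪ P) ∪ (R − P) = {1,2,3,4,5,6,7,8,11,12,14}
((Q ∪ P) ∪ (R − P)) − P = {1,5,6,11,12}
R ∩ P = {}
R Δ (R ∩ P) = {5,11,12}
(R Δ (R ∩ P)) − P = {5,11,12}
(((Q ∪ P) ∪ (R − P)) − P) ∪ ((R Δ (R ∩ P)) − P) = {1,5,6,11,12}
R' = {1,2,3,4,6,7,8,9,10,13,14}
R ∩ R' = {}
(R ∩ R') ∪ R = {5,11,12}
((R ∩ R') ∪ R)' = {1,2,3,4,6,7,8,9,10,13,14}
((R ∩ R') ∪ R)' Δ R = {1,2,3,4,5,6,7,8,9,10,11,12,13,14}
(((R ∩ R') ∪ R)' Δ R) − R = {1,2,3,4,6,7,8,9,10,13,14}
5 ∈ (((Q ∪ P) ∪ (R − P)) − P) ∪ ((R Δ (R ∩ P)) − P) but 5 ∉ (((R ∩ R') ∪ R)' Δ R) − R, so the inclusion fails.

No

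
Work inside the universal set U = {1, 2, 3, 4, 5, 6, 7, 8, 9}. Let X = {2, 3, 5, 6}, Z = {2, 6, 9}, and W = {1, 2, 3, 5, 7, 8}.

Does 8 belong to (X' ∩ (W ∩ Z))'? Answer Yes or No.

8 ∉ X, so 8 ∈ X'
8 ∈ W and 8 ∉ Z, so 8 ∉ W ∩ Z
8 ∈ X' and 8 ∉ (W ∩ Z), so 8 ∉ X' ∩ (W ∩ Z)
8 ∈ (X' ∩ (W ∩ Z))' since 8 ∉ (X' ∩ (W ∩ Z))

Yes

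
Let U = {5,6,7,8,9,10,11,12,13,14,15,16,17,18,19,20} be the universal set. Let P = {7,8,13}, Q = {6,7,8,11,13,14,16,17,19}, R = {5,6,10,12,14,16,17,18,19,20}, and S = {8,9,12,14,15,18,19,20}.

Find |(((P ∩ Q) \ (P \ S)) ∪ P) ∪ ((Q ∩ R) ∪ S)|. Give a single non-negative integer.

P ∩ Q = {7,8,13}
P \ S = {7,13}
(P ∩ Q) \ (P \ S) = {8}
((P ∩ Q) \ (P \ S)) ∪ P = {7,8,13}
Q ∩ R = {6,14,16,17,19}
(Q ∩ R) ∪ S = {6,8,9,12,14,15,16,17,18,19,20}
(((P ∩ Q) \ (P \ S)) ∪ P) ∪ ((Q ∩ R) ∪ S) = {6,7,8,9,12,13,14,15,16,17,18,19,20}
|(((P ∩ Q) \ (P \ S)) ∪ P) ∪ ((Q ∩ R) ∪ S)| = 13

13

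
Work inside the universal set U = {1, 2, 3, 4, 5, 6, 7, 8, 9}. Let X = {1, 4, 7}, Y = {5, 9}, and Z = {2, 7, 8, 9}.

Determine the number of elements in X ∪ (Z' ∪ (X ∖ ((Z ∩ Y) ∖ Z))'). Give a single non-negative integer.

9

Z' = {1, 3, 4, 5, 6}
Z ∩ Y = {9}
(Z ∩ Y) ∖ Z = {}
X ∖ ((Z ∩ Y) ∖ Z) = {1, 4, 7}
(X ∖ ((Z ∩ Y) ∖ Z))' = {2, 3, 5, 6, 8, 9}
Z' ∪ (X ∖ ((Z ∩ Y) ∖ Z))' = {1, 2, 3, 4, 5, 6, 8, 9}
X ∪ (Z' ∪ (X ∖ ((Z ∩ Y) ∖ Z))') = {1, 2, 3, 4, 5, 6, 7, 8, 9}
|X ∪ (Z' ∪ (X ∖ ((Z ∩ Y) ∖ Z))')| = 9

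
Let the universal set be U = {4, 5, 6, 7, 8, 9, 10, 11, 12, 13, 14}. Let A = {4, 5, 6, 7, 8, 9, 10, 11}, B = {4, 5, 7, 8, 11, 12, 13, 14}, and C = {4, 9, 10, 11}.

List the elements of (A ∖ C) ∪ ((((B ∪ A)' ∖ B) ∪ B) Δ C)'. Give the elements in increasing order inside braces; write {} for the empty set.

A ∖ C = {5, 6, 7, 8}
B ∪ A = {4, 5, 6, 7, 8, 9, 10, 11, 12, 13, 14}
(B ∪ A)' = {}
(B ∪ A)' ∖ B = {}
((B ∪ A)' ∖ B) ∪ B = {4, 5, 7, 8, 11, 12, 13, 14}
(((B ∪ A)' ∖ B) ∪ B) Δ C = {5, 7, 8, 9, 10, 12, 13, 14}
((((B ∪ A)' ∖ B) ∪ B) Δ C)' = {4, 6, 11}
(A ∖ C) ∪ ((((B ∪ A)' ∖ B) ∪ B) Δ C)' = {4, 5, 6, 7, 8, 11}

{4, 5, 6, 7, 8, 11}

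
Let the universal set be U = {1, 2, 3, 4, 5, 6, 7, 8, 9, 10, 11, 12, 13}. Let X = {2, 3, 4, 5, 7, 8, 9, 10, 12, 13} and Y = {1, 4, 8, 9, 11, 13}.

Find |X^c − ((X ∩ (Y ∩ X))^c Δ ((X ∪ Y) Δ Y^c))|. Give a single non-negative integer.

X^c = {1, 6, 11}
Y ∩ X = {4, 8, 9, 13}
X ∩ (Y ∩ X) = {4, 8, 9, 13}
(X ∩ (Y ∩ X))^c = {1, 2, 3, 5, 6, 7, 10, 11, 12}
X ∪ Y = {1, 2, 3, 4, 5, 7, 8, 9, 10, 11, 12, 13}
Y^c = {2, 3, 5, 6, 7, 10, 12}
(X ∪ Y) Δ Y^c = {1, 4, 6, 8, 9, 11, 13}
(X ∩ (Y ∩ X))^c Δ ((X ∪ Y) Δ Y^c) = {2, 3, 4, 5, 7, 8, 9, 10, 12, 13}
X^c − ((X ∩ (Y ∩ X))^c Δ ((X ∪ Y) Δ Y^c)) = {1, 6, 11}
|X^c − ((X ∩ (Y ∩ X))^c Δ ((X ∪ Y) Δ Y^c))| = 3

3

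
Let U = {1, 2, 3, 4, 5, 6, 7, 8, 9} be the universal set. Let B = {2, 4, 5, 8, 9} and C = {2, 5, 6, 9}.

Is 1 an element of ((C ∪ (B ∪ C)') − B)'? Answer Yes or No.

No

1 ∉ B and 1 ∉ C, so 1 ∉ B ∪ C
1 ∈ (B ∪ C)' since 1 ∉ (B ∪ C)
1 ∉ C and 1 ∈ (B ∪ C)', so 1 ∈ C ∪ (B ∪ C)'
1 ∈ (C ∪ (B ∪ C)') and 1 ∉ B, so 1 ∈ (C ∪ (B ∪ C)') − B
1 ∉ ((C ∪ (B ∪ C)') − B)' since 1 ∈ ((C ∪ (B ∪ C)') − B)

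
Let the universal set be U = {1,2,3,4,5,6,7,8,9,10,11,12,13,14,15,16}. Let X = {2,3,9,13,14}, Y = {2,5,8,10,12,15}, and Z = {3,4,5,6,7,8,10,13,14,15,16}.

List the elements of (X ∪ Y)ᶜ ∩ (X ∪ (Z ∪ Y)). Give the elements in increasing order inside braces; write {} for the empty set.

X ∪ Y = {2,3,5,8,9,10,12,13,14,15}
(X ∪ Y)ᶜ = {1,4,6,7,11,16}
Z ∪ Y = {2,3,4,5,6,7,8,10,12,13,14,15,16}
X ∪ (Z ∪ Y) = {2,3,4,5,6,7,8,9,10,12,13,14,15,16}
(X ∪ Y)ᶜ ∩ (X ∪ (Z ∪ Y)) = {4,6,7,16}

{4,6,7,16}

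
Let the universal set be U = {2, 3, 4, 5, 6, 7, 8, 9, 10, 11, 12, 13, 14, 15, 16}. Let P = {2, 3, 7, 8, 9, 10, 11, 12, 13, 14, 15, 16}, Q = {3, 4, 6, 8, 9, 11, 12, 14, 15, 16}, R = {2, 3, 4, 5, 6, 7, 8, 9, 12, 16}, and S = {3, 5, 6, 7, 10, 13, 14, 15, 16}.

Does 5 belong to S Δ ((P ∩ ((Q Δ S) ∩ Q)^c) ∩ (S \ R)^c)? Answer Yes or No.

Yes

5 ∉ Q and 5 ∈ S, so 5 ∈ Q Δ S
5 ∈ (Q Δ S) and 5 ∉ Q, so 5 ∉ (Q Δ S) ∩ Q
5 ∈ ((Q Δ S) ∩ Q)^c since 5 ∉ ((Q Δ S) ∩ Q)
5 ∉ P and 5 ∈ ((Q Δ S) ∩ Q)^c, so 5 ∉ P ∩ ((Q Δ S) ∩ Q)^c
5 ∈ S and 5 ∈ R, so 5 ∉ S \ R
5 ∈ (S \ R)^c since 5 ∉ (S \ R)
5 ∉ (P ∩ ((Q Δ S) ∩ Q)^c) and 5 ∈ (S \ R)^c, so 5 ∉ (P ∩ ((Q Δ S) ∩ Q)^c) ∩ (S \ R)^c
5 ∈ S and 5 ∉ ((P ∩ ((Q Δ S) ∩ Q)^c) ∩ (S \ R)^c), so 5 ∈ S Δ ((P ∩ ((Q Δ S) ∩ Q)^c) ∩ (S \ R)^c)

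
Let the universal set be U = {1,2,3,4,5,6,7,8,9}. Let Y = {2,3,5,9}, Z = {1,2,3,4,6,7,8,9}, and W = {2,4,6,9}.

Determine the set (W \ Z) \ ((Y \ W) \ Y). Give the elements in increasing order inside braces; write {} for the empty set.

{}

W \ Z = {}
Y \ W = {3,5}
(Y \ W) \ Y = {}
(W \ Z) \ ((Y \ W) \ Y) = {}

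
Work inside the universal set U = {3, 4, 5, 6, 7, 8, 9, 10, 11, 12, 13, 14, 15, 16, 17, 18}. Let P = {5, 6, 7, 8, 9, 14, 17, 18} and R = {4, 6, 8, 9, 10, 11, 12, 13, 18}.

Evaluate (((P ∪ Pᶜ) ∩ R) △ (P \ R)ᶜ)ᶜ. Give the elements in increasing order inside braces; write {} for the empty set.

Pᶜ = {3, 4, 10, 11, 12, 13, 15, 16}
P ∪ Pᶜ = {3, 4, 5, 6, 7, 8, 9, 10, 11, 12, 13, 14, 15, 16, 17, 18}
(P ∪ Pᶜ) ∩ R = {4, 6, 8, 9, 10, 11, 12, 13, 18}
P \ R = {5, 7, 14, 17}
(P \ R)ᶜ = {3, 4, 6, 8, 9, 10, 11, 12, 13, 15, 16, 18}
((P ∪ Pᶜ) ∩ R) △ (P \ R)ᶜ = {3, 15, 16}
(((P ∪ Pᶜ) ∩ R) △ (P \ R)ᶜ)ᶜ = {4, 5, 6, 7, 8, 9, 10, 11, 12, 13, 14, 17, 18}

{4, 5, 6, 7, 8, 9, 10, 11, 12, 13, 14, 17, 18}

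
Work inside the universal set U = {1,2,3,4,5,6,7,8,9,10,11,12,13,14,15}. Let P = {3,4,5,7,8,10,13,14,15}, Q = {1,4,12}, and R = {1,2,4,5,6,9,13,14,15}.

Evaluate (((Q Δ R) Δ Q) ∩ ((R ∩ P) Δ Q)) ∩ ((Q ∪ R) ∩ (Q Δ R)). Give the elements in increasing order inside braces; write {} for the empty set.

{5,13,14,15}

Q Δ R = {2,5,6,9,12,13,14,15}
(Q Δ R) Δ Q = {1,2,4,5,6,9,13,14,15}
R ∩ P = {4,5,13,14,15}
(R ∩ P) Δ Q = {1,5,12,13,14,15}
((Q Δ R) Δ Q) ∩ ((R ∩ P) Δ Q) = {1,5,13,14,15}
Q ∪ R = {1,2,4,5,6,9,12,13,14,15}
(Q ∪ R) ∩ (Q Δ R) = {2,5,6,9,12,13,14,15}
(((Q Δ R) Δ Q) ∩ ((R ∩ P) Δ Q)) ∩ ((Q ∪ R) ∩ (Q Δ R)) = {5,13,14,15}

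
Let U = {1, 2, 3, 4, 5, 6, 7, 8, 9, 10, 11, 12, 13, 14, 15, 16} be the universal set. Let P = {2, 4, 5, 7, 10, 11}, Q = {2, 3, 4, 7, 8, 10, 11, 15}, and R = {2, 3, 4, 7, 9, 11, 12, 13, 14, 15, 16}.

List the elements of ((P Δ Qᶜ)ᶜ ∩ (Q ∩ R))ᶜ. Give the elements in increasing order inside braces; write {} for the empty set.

Qᶜ = {1, 5, 6, 9, 12, 13, 14, 16}
P Δ Qᶜ = {1, 2, 4, 6, 7, 9, 10, 11, 12, 13, 14, 16}
(P Δ Qᶜ)ᶜ = {3, 5, 8, 15}
Q ∩ R = {2, 3, 4, 7, 11, 15}
(P Δ Qᶜ)ᶜ ∩ (Q ∩ R) = {3, 15}
((P Δ Qᶜ)ᶜ ∩ (Q ∩ R))ᶜ = {1, 2, 4, 5, 6, 7, 8, 9, 10, 11, 12, 13, 14, 16}

{1, 2, 4, 5, 6, 7, 8, 9, 10, 11, 12, 13, 14, 16}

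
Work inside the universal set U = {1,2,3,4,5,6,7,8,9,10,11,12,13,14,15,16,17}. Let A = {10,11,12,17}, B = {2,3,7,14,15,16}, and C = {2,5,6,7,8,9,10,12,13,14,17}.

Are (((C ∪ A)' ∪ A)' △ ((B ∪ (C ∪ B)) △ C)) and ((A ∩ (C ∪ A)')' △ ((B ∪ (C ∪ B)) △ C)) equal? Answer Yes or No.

C ∪ A = {2,5,6,7,8,9,10,11,12,13,14,17}
(C ∪ A)' = {1,3,4,15,16}
(C ∪ A)' ∪ A = {1,3,4,10,11,12,15,16,17}
((C ∪ A)' ∪ A)' = {2,5,6,7,8,9,13,14}
C ∪ B = {2,3,5,6,7,8,9,10,12,13,14,15,16,17}
B ∪ (C ∪ B) = {2,3,5,6,7,8,9,10,12,13,14,15,16,17}
(B ∪ (C ∪ B)) △ C = {3,15,16}
((C ∪ A)' ∪ A)' △ ((B ∪ (C ∪ B)) △ C) = {2,3,5,6,7,8,9,13,14,15,16}
A ∩ (C ∪ A)' = {}
(A ∩ (C ∪ A)')' = {1,2,3,4,5,6,7,8,9,10,11,12,13,14,15,16,17}
(A ∩ (C ∪ A)')' △ ((B ∪ (C ∪ B)) △ C) = {1,2,4,5,6,7,8,9,10,11,12,13,14,17}
1 ∈ (A ∩ (C ∪ A)')' △ ((B ∪ (C ∪ B)) △ C) but 1 ∉ ((C ∪ A)' ∪ A)' △ ((B ∪ (C ∪ B)) △ C), so they differ.

No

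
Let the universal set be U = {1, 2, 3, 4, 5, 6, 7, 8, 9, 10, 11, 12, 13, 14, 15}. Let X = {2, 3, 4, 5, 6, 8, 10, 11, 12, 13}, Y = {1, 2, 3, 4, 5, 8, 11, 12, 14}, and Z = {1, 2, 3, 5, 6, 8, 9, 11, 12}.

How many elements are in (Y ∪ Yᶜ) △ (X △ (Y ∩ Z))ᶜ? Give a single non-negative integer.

Yᶜ = {6, 7, 9, 10, 13, 15}
Y ∪ Yᶜ = {1, 2, 3, 4, 5, 6, 7, 8, 9, 10, 11, 12, 13, 14, 15}
Y ∩ Z = {1, 2, 3, 5, 8, 11, 12}
X △ (Y ∩ Z) = {1, 4, 6, 10, 13}
(X △ (Y ∩ Z))ᶜ = {2, 3, 5, 7, 8, 9, 11, 12, 14, 15}
(Y ∪ Yᶜ) △ (X △ (Y ∩ Z))ᶜ = {1, 4, 6, 10, 13}
|(Y ∪ Yᶜ) △ (X △ (Y ∩ Z))ᶜ| = 5

5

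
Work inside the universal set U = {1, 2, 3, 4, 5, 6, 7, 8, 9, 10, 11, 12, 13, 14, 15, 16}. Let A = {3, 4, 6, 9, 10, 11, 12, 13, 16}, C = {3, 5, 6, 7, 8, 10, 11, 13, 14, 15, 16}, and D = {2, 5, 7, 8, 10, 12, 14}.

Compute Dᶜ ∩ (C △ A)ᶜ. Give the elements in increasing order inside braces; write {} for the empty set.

Dᶜ = {1, 3, 4, 6, 9, 11, 13, 15, 16}
C △ A = {4, 5, 7, 8, 9, 12, 14, 15}
(C △ A)ᶜ = {1, 2, 3, 6, 10, 11, 13, 16}
Dᶜ ∩ (C △ A)ᶜ = {1, 3, 6, 11, 13, 16}

{1, 3, 6, 11, 13, 16}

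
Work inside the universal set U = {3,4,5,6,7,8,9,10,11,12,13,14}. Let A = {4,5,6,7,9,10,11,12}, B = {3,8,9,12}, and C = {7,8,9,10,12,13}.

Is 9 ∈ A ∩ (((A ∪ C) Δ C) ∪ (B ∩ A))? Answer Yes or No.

9 ∈ A and 9 ∈ C, so 9 ∈ A ∪ C
9 ∈ (A ∪ C) and 9 ∈ C, so 9 ∉ (A ∪ C) Δ C
9 ∈ B and 9 ∈ A, so 9 ∈ B ∩ A
9 ∉ ((A ∪ C) Δ C) and 9 ∈ (B ∩ A), so 9 ∈ ((A ∪ C) Δ C) ∪ (B ∩ A)
9 ∈ A and 9 ∈ (((A ∪ C) Δ C) ∪ (B ∩ A)), so 9 ∈ A ∩ (((A ∪ C) Δ C) ∪ (B ∩ A))

Yes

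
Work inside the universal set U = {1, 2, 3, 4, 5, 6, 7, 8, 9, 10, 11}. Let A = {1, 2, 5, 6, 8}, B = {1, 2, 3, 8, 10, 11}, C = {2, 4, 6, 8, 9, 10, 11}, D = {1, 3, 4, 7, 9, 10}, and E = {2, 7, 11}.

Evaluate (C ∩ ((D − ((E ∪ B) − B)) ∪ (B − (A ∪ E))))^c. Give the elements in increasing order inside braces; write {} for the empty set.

{1, 2, 3, 5, 6, 7, 8, 11}

E ∪ B = {1, 2, 3, 7, 8, 10, 11}
(E ∪ B) − B = {7}
D − ((E ∪ B) − B) = {1, 3, 4, 9, 10}
A ∪ E = {1, 2, 5, 6, 7, 8, 11}
B − (A ∪ E) = {3, 10}
(D − ((E ∪ B) − B)) ∪ (B − (A ∪ E)) = {1, 3, 4, 9, 10}
C ∩ ((D − ((E ∪ B) − B)) ∪ (B − (A ∪ E))) = {4, 9, 10}
(C ∩ ((D − ((E ∪ B) − B)) ∪ (B − (A ∪ E))))^c = {1, 2, 3, 5, 6, 7, 8, 11}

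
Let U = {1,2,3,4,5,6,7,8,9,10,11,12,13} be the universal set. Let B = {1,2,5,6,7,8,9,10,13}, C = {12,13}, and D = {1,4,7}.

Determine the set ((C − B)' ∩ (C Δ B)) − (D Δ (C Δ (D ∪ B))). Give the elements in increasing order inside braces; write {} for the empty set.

C − B = {12}
(C − B)' = {1,2,3,4,5,6,7,8,9,10,11,13}
C Δ B = {1,2,5,6,7,8,9,10,12}
(C − B)' ∩ (C Δ B) = {1,2,5,6,7,8,9,10}
D ∪ B = {1,2,4,5,6,7,8,9,10,13}
C Δ (D ∪ B) = {1,2,4,5,6,7,8,9,10,12}
D Δ (C Δ (D ∪ B)) = {2,5,6,8,9,10,12}
((C − B)' ∩ (C Δ B)) − (D Δ (C Δ (D ∪ B))) = {1,7}

{1,7}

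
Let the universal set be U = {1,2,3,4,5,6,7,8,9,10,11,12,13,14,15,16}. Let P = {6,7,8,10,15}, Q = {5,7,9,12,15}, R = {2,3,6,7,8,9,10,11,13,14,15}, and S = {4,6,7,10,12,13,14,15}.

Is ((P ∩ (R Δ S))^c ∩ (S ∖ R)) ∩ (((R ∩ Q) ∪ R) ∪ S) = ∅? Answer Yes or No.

R Δ S = {2,3,4,8,9,11,12}
P ∩ (R Δ S) = {8}
(P ∩ (R Δ S))^c = {1,2,3,4,5,6,7,9,10,11,12,13,14,15,16}
S ∖ R = {4,12}
(P ∩ (R Δ S))^c ∩ (S ∖ R) = {4,12}
R ∩ Q = {7,9,15}
(R ∩ Q) ∪ R = {2,3,6,7,8,9,10,11,13,14,15}
((R ∩ Q) ∪ R) ∪ S = {2,3,4,6,7,8,9,10,11,12,13,14,15}
4 lies in both, so they are not disjoint.

No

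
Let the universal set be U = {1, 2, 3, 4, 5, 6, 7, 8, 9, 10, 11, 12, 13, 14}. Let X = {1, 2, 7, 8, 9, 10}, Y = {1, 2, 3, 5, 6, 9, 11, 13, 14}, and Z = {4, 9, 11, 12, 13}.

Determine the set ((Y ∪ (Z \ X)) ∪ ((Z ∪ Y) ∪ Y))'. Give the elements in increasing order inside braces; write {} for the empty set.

Z \ X = {4, 11, 12, 13}
Y ∪ (Z \ X) = {1, 2, 3, 4, 5, 6, 9, 11, 12, 13, 14}
Z ∪ Y = {1, 2, 3, 4, 5, 6, 9, 11, 12, 13, 14}
(Z ∪ Y) ∪ Y = {1, 2, 3, 4, 5, 6, 9, 11, 12, 13, 14}
(Y ∪ (Z \ X)) ∪ ((Z ∪ Y) ∪ Y) = {1, 2, 3, 4, 5, 6, 9, 11, 12, 13, 14}
((Y ∪ (Z \ X)) ∪ ((Z ∪ Y) ∪ Y))' = {7, 8, 10}

{7, 8, 10}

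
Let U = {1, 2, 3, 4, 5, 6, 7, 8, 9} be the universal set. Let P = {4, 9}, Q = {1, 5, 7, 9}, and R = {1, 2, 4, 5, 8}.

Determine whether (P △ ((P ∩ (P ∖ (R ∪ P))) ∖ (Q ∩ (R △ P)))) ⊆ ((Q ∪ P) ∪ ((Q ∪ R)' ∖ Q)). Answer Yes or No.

Yes

R ∪ P = {1, 2, 4, 5, 8, 9}
P ∖ (R ∪ P) = {}
P ∩ (P ∖ (R ∪ P)) = {}
R △ P = {1, 2, 5, 8, 9}
Q ∩ (R △ P) = {1, 5, 9}
(P ∩ (P ∖ (R ∪ P))) ∖ (Q ∩ (R △ P)) = {}
P △ ((P ∩ (P ∖ (R ∪ P))) ∖ (Q ∩ (R △ P))) = {4, 9}
Q ∪ P = {1, 4, 5, 7, 9}
Q ∪ R = {1, 2, 4, 5, 7, 8, 9}
(Q ∪ R)' = {3, 6}
(Q ∪ R)' ∖ Q = {3, 6}
(Q ∪ P) ∪ ((Q ∪ R)' ∖ Q) = {1, 3, 4, 5, 6, 7, 9}
Every element of {4, 9} is in {1, 3, 4, 5, 6, 7, 9}, so P △ ((P ∩ (P ∖ (R ∪ P))) ∖ (Q ∩ (R △ P))) ⊆ (Q ∪ P) ∪ ((Q ∪ R)' ∖ Q).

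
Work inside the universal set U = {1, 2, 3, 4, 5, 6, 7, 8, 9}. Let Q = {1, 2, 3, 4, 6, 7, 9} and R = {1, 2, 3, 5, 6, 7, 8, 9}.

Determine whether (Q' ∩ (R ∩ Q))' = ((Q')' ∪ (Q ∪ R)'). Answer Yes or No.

Q' = {5, 8}
R ∩ Q = {1, 2, 3, 6, 7, 9}
Q' ∩ (R ∩ Q) = {}
(Q' ∩ (R ∩ Q))' = {1, 2, 3, 4, 5, 6, 7, 8, 9}
(Q')' = {1, 2, 3, 4, 6, 7, 9}
Q ∪ R = {1, 2, 3, 4, 5, 6, 7, 8, 9}
(Q ∪ R)' = {}
(Q')' ∪ (Q ∪ R)' = {1, 2, 3, 4, 6, 7, 9}
5 ∈ (Q' ∩ (R ∩ Q))' but 5 ∉ (Q')' ∪ (Q ∪ R)', so they differ.

No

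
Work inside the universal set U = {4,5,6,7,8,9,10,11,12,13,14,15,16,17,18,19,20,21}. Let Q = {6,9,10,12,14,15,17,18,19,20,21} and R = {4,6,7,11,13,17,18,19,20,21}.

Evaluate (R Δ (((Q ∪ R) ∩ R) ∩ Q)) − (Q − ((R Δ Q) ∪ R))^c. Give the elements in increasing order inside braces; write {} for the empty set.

Q ∪ R = {4,6,7,9,10,11,12,13,14,15,17,18,19,20,21}
(Q ∪ R) ∩ R = {4,6,7,11,13,17,18,19,20,21}
((Q ∪ R) ∩ R) ∩ Q = {6,17,18,19,20,21}
R Δ (((Q ∪ R) ∩ R) ∩ Q) = {4,7,11,13}
R Δ Q = {4,7,9,10,11,12,13,14,15}
(R Δ Q) ∪ R = {4,6,7,9,10,11,12,13,14,15,17,18,19,20,21}
Q − ((R Δ Q) ∪ R) = {}
(Q − ((R Δ Q) ∪ R))^c = {4,5,6,7,8,9,10,11,12,13,14,15,16,17,18,19,20,21}
(R Δ (((Q ∪ R) ∩ R) ∩ Q)) − (Q − ((R Δ Q) ∪ R))^c = {}

{}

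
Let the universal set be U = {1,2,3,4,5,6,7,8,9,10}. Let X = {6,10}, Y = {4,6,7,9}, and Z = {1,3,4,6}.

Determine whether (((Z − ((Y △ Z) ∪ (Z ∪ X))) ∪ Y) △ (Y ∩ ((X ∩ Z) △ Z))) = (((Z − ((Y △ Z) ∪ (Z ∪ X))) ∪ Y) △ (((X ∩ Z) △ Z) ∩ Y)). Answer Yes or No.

Yes

Y △ Z = {1,3,7,9}
Z ∪ X = {1,3,4,6,10}
(Y △ Z) ∪ (Z ∪ X) = {1,3,4,6,7,9,10}
Z − ((Y △ Z) ∪ (Z ∪ X)) = {}
(Z − ((Y △ Z) ∪ (Z ∪ X))) ∪ Y = {4,6,7,9}
X ∩ Z = {6}
(X ∩ Z) △ Z = {1,3,4}
Y ∩ ((X ∩ Z) △ Z) = {4}
((Z − ((Y △ Z) ∪ (Z ∪ X))) ∪ Y) △ (Y ∩ ((X ∩ Z) △ Z)) = {6,7,9}
((X ∩ Z) △ Z) ∩ Y = {4}
((Z − ((Y △ Z) ∪ (Z ∪ X))) ∪ Y) △ (((X ∩ Z) △ Z) ∩ Y) = {6,7,9}
Both equal {6,7,9}, so ((Z − ((Y △ Z) ∪ (Z ∪ X))) ∪ Y) △ (Y ∩ ((X ∩ Z) △ Z)) = ((Z − ((Y △ Z) ∪ (Z ∪ X))) ∪ Y) △ (((X ∩ Z) △ Z) ∩ Y).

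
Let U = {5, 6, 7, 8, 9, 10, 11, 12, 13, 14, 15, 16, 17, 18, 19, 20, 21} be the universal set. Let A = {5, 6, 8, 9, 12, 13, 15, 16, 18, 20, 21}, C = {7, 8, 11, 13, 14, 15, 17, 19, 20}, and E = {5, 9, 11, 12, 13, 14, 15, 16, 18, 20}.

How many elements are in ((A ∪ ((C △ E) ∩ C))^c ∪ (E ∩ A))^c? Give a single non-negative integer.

C △ E = {5, 7, 8, 9, 12, 16, 17, 18, 19}
(C △ E) ∩ C = {7, 8, 17, 19}
A ∪ ((C △ E) ∩ C) = {5, 6, 7, 8, 9, 12, 13, 15, 16, 17, 18, 19, 20, 21}
(A ∪ ((C △ E) ∩ C))^c = {10, 11, 14}
E ∩ A = {5, 9, 12, 13, 15, 16, 18, 20}
(A ∪ ((C △ E) ∩ C))^c ∪ (E ∩ A) = {5, 9, 10, 11, 12, 13, 14, 15, 16, 18, 20}
((A ∪ ((C △ E) ∩ C))^c ∪ (E ∩ A))^c = {6, 7, 8, 17, 19, 21}
|((A ∪ ((C △ E) ∩ C))^c ∪ (E ∩ A))^c| = 6

6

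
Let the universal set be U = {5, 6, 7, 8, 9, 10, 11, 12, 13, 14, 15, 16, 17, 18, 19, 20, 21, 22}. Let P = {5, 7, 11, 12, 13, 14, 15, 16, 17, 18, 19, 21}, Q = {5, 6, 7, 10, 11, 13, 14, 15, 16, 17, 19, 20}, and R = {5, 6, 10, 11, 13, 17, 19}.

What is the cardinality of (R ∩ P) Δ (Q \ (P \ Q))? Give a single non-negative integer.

7

R ∩ P = {5, 11, 13, 17, 19}
P \ Q = {12, 18, 21}
Q \ (P \ Q) = {5, 6, 7, 10, 11, 13, 14, 15, 16, 17, 19, 20}
(R ∩ P) Δ (Q \ (P \ Q)) = {6, 7, 10, 14, 15, 16, 20}
|(R ∩ P) Δ (Q \ (P \ Q))| = 7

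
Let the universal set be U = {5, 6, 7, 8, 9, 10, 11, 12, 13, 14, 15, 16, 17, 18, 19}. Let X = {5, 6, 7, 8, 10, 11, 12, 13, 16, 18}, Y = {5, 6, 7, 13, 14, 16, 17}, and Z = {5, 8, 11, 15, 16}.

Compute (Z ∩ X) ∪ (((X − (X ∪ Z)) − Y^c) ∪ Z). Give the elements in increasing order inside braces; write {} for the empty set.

Z ∩ X = {5, 8, 11, 16}
X ∪ Z = {5, 6, 7, 8, 10, 11, 12, 13, 15, 16, 18}
X − (X ∪ Z) = {}
Y^c = {8, 9, 10, 11, 12, 15, 18, 19}
(X − (X ∪ Z)) − Y^c = {}
((X − (X ∪ Z)) − Y^c) ∪ Z = {5, 8, 11, 15, 16}
(Z ∩ X) ∪ (((X − (X ∪ Z)) − Y^c) ∪ Z) = {5, 8, 11, 15, 16}

{5, 8, 11, 15, 16}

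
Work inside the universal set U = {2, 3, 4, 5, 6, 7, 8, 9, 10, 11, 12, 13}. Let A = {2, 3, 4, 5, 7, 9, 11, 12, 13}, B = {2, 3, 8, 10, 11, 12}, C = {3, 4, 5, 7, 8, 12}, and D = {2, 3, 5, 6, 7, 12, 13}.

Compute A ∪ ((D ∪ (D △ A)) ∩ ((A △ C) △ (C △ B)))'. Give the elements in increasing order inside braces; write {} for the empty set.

{2, 3, 4, 5, 6, 7, 8, 9, 10, 11, 12, 13}

D △ A = {4, 6, 9, 11}
D ∪ (D △ A) = {2, 3, 4, 5, 6, 7, 9, 11, 12, 13}
A △ C = {2, 8, 9, 11, 13}
C △ B = {2, 4, 5, 7, 10, 11}
(A △ C) △ (C △ B) = {4, 5, 7, 8, 9, 10, 13}
(D ∪ (D △ A)) ∩ ((A △ C) △ (C △ B)) = {4, 5, 7, 9, 13}
((D ∪ (D △ A)) ∩ ((A △ C) △ (C △ B)))' = {2, 3, 6, 8, 10, 11, 12}
A ∪ ((D ∪ (D △ A)) ∩ ((A △ C) △ (C △ B)))' = {2, 3, 4, 5, 6, 7, 8, 9, 10, 11, 12, 13}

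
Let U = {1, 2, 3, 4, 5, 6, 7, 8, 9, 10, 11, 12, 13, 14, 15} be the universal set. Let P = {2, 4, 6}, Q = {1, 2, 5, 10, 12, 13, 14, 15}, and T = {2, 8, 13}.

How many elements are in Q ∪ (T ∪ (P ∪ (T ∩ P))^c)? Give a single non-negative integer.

T ∩ P = {2}
P ∪ (T ∩ P) = {2, 4, 6}
(P ∪ (T ∩ P))^c = {1, 3, 5, 7, 8, 9, 10, 11, 12, 13, 14, 15}
T ∪ (P ∪ (T ∩ P))^c = {1, 2, 3, 5, 7, 8, 9, 10, 11, 12, 13, 14, 15}
Q ∪ (T ∪ (P ∪ (T ∩ P))^c) = {1, 2, 3, 5, 7, 8, 9, 10, 11, 12, 13, 14, 15}
|Q ∪ (T ∪ (P ∪ (T ∩ P))^c)| = 13

13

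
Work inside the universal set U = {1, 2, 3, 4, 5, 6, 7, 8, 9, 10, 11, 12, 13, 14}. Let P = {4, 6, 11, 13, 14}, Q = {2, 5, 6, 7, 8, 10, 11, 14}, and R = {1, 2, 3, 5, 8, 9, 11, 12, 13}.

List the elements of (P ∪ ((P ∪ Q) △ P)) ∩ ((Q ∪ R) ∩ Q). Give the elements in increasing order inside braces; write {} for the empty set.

P ∪ Q = {2, 4, 5, 6, 7, 8, 10, 11, 13, 14}
(P ∪ Q) △ P = {2, 5, 7, 8, 10}
P ∪ ((P ∪ Q) △ P) = {2, 4, 5, 6, 7, 8, 10, 11, 13, 14}
Q ∪ R = {1, 2, 3, 5, 6, 7, 8, 9, 10, 11, 12, 13, 14}
(Q ∪ R) ∩ Q = {2, 5, 6, 7, 8, 10, 11, 14}
(P ∪ ((P ∪ Q) △ P)) ∩ ((Q ∪ R) ∩ Q) = {2, 5, 6, 7, 8, 10, 11, 14}

{2, 5, 6, 7, 8, 10, 11, 14}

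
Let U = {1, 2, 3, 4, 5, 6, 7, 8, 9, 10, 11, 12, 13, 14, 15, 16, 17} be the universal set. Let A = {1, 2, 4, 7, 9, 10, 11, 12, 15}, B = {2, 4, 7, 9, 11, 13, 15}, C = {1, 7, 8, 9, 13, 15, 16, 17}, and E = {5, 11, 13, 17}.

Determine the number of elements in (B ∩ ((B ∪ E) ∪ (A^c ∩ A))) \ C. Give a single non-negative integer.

3

B ∪ E = {2, 4, 5, 7, 9, 11, 13, 15, 17}
A^c = {3, 5, 6, 8, 13, 14, 16, 17}
A^c ∩ A = {}
(B ∪ E) ∪ (A^c ∩ A) = {2, 4, 5, 7, 9, 11, 13, 15, 17}
B ∩ ((B ∪ E) ∪ (A^c ∩ A)) = {2, 4, 7, 9, 11, 13, 15}
(B ∩ ((B ∪ E) ∪ (A^c ∩ A))) \ C = {2, 4, 11}
|(B ∩ ((B ∪ E) ∪ (A^c ∩ A))) \ C| = 3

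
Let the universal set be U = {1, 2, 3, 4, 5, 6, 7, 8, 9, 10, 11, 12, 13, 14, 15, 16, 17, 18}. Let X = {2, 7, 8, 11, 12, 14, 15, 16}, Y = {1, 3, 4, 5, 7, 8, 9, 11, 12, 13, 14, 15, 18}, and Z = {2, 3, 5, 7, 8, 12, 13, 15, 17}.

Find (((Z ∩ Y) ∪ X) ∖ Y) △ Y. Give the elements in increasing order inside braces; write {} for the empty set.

Z ∩ Y = {3, 5, 7, 8, 12, 13, 15}
(Z ∩ Y) ∪ X = {2, 3, 5, 7, 8, 11, 12, 13, 14, 15, 16}
((Z ∩ Y) ∪ X) ∖ Y = {2, 16}
(((Z ∩ Y) ∪ X) ∖ Y) △ Y = {1, 2, 3, 4, 5, 7, 8, 9, 11, 12, 13, 14, 15, 16, 18}

{1, 2, 3, 4, 5, 7, 8, 9, 11, 12, 13, 14, 15, 16, 18}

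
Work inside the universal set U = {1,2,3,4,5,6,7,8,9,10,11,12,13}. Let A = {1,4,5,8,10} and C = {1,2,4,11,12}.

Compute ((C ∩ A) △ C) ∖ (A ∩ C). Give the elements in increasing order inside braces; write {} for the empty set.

C ∩ A = {1,4}
(C ∩ A) △ C = {2,11,12}
A ∩ C = {1,4}
((C ∩ A) △ C) ∖ (A ∩ C) = {2,11,12}

{2,11,12}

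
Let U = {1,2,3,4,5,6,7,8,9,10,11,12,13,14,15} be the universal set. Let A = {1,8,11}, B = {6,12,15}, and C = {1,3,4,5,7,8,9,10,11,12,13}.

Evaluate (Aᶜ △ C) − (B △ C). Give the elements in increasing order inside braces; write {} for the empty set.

{2,14}

Aᶜ = {2,3,4,5,6,7,9,10,12,13,14,15}
Aᶜ △ C = {1,2,6,8,11,14,15}
B △ C = {1,3,4,5,6,7,8,9,10,11,13,15}
(Aᶜ △ C) − (B △ C) = {2,14}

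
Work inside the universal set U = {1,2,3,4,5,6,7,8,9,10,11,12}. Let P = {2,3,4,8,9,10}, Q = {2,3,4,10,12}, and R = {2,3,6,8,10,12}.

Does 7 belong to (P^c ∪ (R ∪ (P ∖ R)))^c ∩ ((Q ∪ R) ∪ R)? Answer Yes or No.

7 ∉ P, so 7 ∈ P^c
7 ∉ P and 7 ∉ R, so 7 ∉ P ∖ R
7 ∉ R and 7 ∉ (P ∖ R), so 7 ∉ R ∪ (P ∖ R)
7 ∈ P^c and 7 ∉ (R ∪ (P ∖ R)), so 7 ∈ P^c ∪ (R ∪ (P ∖ R))
7 ∉ (P^c ∪ (R ∪ (P ∖ R)))^c since 7 ∈ (P^c ∪ (R ∪ (P ∖ R)))
7 ∉ Q and 7 ∉ R, so 7 ∉ Q ∪ R
7 ∉ (Q ∪ R) and 7 ∉ R, so 7 ∉ (Q ∪ R) ∪ R
7 ∉ (P^c ∪ (R ∪ (P ∖ R)))^c and 7 ∉ ((Q ∪ R) ∪ R), so 7 ∉ (P^c ∪ (R ∪ (P ∖ R)))^c ∩ ((Q ∪ R) ∪ R)

No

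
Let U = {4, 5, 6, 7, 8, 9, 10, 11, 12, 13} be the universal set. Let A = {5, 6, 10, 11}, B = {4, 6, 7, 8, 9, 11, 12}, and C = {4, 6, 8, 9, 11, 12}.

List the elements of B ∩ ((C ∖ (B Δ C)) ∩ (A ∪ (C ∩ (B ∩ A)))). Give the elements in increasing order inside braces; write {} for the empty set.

B Δ C = {7}
C ∖ (B Δ C) = {4, 6, 8, 9, 11, 12}
B ∩ A = {6, 11}
C ∩ (B ∩ A) = {6, 11}
A ∪ (C ∩ (B ∩ A)) = {5, 6, 10, 11}
(C ∖ (B Δ C)) ∩ (A ∪ (C ∩ (B ∩ A))) = {6, 11}
B ∩ ((C ∖ (B Δ C)) ∩ (A ∪ (C ∩ (B ∩ A)))) = {6, 11}

{6, 11}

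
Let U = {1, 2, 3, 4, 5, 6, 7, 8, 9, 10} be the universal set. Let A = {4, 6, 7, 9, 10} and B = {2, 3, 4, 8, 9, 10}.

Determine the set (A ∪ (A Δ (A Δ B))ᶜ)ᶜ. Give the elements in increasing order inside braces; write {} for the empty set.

A Δ B = {2, 3, 6, 7, 8}
A Δ (A Δ B) = {2, 3, 4, 8, 9, 10}
(A Δ (A Δ B))ᶜ = {1, 5, 6, 7}
A ∪ (A Δ (A Δ B))ᶜ = {1, 4, 5, 6, 7, 9, 10}
(A ∪ (A Δ (A Δ B))ᶜ)ᶜ = {2, 3, 8}

{2, 3, 8}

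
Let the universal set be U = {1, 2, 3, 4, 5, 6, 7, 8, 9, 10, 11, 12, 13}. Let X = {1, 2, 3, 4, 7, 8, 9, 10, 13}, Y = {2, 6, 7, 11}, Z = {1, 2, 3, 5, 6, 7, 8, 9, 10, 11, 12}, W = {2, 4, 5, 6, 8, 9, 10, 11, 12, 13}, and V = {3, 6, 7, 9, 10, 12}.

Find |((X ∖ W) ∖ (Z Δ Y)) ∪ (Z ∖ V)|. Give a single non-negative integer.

6

X ∖ W = {1, 3, 7}
Z Δ Y = {1, 3, 5, 8, 9, 10, 12}
(X ∖ W) ∖ (Z Δ Y) = {7}
Z ∖ V = {1, 2, 5, 8, 11}
((X ∖ W) ∖ (Z Δ Y)) ∪ (Z ∖ V) = {1, 2, 5, 7, 8, 11}
|((X ∖ W) ∖ (Z Δ Y)) ∪ (Z ∖ V)| = 6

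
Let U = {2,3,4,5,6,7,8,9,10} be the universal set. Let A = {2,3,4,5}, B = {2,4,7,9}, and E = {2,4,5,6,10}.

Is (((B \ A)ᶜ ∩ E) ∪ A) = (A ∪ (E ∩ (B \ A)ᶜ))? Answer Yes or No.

Yes

B \ A = {7,9}
(B \ A)ᶜ = {2,3,4,5,6,8,10}
(B \ A)ᶜ ∩ E = {2,4,5,6,10}
((B \ A)ᶜ ∩ E) ∪ A = {2,3,4,5,6,10}
E ∩ (B \ A)ᶜ = {2,4,5,6,10}
A ∪ (E ∩ (B \ A)ᶜ) = {2,3,4,5,6,10}
Both equal {2,3,4,5,6,10}, so ((B \ A)ᶜ ∩ E) ∪ A = A ∪ (E ∩ (B \ A)ᶜ).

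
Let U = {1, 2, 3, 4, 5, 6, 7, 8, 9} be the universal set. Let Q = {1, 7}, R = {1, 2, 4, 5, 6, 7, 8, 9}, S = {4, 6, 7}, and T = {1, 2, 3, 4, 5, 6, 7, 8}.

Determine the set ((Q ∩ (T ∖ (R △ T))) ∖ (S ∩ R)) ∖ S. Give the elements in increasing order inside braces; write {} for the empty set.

R △ T = {3, 9}
T ∖ (R △ T) = {1, 2, 4, 5, 6, 7, 8}
Q ∩ (T ∖ (R △ T)) = {1, 7}
S ∩ R = {4, 6, 7}
(Q ∩ (T ∖ (R △ T))) ∖ (S ∩ R) = {1}
((Q ∩ (T ∖ (R △ T))) ∖ (S ∩ R)) ∖ S = {1}

{1}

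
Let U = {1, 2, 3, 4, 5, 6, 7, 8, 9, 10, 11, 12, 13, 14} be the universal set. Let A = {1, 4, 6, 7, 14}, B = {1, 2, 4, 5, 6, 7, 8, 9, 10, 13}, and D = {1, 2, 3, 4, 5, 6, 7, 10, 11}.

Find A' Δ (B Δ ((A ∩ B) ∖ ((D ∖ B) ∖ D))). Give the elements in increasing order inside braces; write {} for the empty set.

A' = {2, 3, 5, 8, 9, 10, 11, 12, 13}
A ∩ B = {1, 4, 6, 7}
D ∖ B = {3, 11}
(D ∖ B) ∖ D = {}
(A ∩ B) ∖ ((D ∖ B) ∖ D) = {1, 4, 6, 7}
B Δ ((A ∩ B) ∖ ((D ∖ B) ∖ D)) = {2, 5, 8, 9, 10, 13}
A' Δ (B Δ ((A ∩ B) ∖ ((D ∖ B) ∖ D))) = {3, 11, 12}

{3, 11, 12}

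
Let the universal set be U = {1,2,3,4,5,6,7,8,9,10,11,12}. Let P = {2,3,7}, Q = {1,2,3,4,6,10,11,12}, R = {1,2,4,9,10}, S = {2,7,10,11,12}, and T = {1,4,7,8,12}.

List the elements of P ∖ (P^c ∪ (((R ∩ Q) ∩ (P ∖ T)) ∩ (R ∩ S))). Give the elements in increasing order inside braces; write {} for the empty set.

P^c = {1,4,5,6,8,9,10,11,12}
R ∩ Q = {1,2,4,10}
P ∖ T = {2,3}
(R ∩ Q) ∩ (P ∖ T) = {2}
R ∩ S = {2,10}
((R ∩ Q) ∩ (P ∖ T)) ∩ (R ∩ S) = {2}
P^c ∪ (((R ∩ Q) ∩ (P ∖ T)) ∩ (R ∩ S)) = {1,2,4,5,6,8,9,10,11,12}
P ∖ (P^c ∪ (((R ∩ Q) ∩ (P ∖ T)) ∩ (R ∩ S))) = {3,7}

{3,7}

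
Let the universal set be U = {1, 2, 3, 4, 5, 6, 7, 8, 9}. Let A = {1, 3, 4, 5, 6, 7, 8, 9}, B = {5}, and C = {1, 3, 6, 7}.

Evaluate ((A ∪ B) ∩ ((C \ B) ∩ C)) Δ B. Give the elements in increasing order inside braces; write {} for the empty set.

{1, 3, 5, 6, 7}

A ∪ B = {1, 3, 4, 5, 6, 7, 8, 9}
C \ B = {1, 3, 6, 7}
(C \ B) ∩ C = {1, 3, 6, 7}
(A ∪ B) ∩ ((C \ B) ∩ C) = {1, 3, 6, 7}
((A ∪ B) ∩ ((C \ B) ∩ C)) Δ B = {1, 3, 5, 6, 7}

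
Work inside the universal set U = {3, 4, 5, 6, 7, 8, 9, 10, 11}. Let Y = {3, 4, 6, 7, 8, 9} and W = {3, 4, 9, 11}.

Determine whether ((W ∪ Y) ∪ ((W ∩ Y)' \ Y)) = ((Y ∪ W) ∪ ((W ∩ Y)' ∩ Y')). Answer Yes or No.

W ∪ Y = {3, 4, 6, 7, 8, 9, 11}
W ∩ Y = {3, 4, 9}
(W ∩ Y)' = {5, 6, 7, 8, 10, 11}
(W ∩ Y)' \ Y = {5, 10, 11}
(W ∪ Y) ∪ ((W ∩ Y)' \ Y) = {3, 4, 5, 6, 7, 8, 9, 10, 11}
Y ∪ W = {3, 4, 6, 7, 8, 9, 11}
Y' = {5, 10, 11}
(W ∩ Y)' ∩ Y' = {5, 10, 11}
(Y ∪ W) ∪ ((W ∩ Y)' ∩ Y') = {3, 4, 5, 6, 7, 8, 9, 10, 11}
Both equal {3, 4, 5, 6, 7, 8, 9, 10, 11}, so (W ∪ Y) ∪ ((W ∩ Y)' \ Y) = (Y ∪ W) ∪ ((W ∩ Y)' ∩ Y').

Yes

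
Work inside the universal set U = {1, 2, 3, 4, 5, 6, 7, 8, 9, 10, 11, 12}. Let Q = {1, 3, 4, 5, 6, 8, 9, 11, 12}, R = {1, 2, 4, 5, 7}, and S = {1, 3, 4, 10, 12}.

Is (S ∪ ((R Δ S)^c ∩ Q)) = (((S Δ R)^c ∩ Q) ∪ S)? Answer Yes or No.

R Δ S = {2, 3, 5, 7, 10, 12}
(R Δ S)^c = {1, 4, 6, 8, 9, 11}
(R Δ S)^c ∩ Q = {1, 4, 6, 8, 9, 11}
S ∪ ((R Δ S)^c ∩ Q) = {1, 3, 4, 6, 8, 9, 10, 11, 12}
S Δ R = {2, 3, 5, 7, 10, 12}
(S Δ R)^c = {1, 4, 6, 8, 9, 11}
(S Δ R)^c ∩ Q = {1, 4, 6, 8, 9, 11}
((S Δ R)^c ∩ Q) ∪ S = {1, 3, 4, 6, 8, 9, 10, 11, 12}
Both equal {1, 3, 4, 6, 8, 9, 10, 11, 12}, so S ∪ ((R Δ S)^c ∩ Q) = ((S Δ R)^c ∩ Q) ∪ S.

Yes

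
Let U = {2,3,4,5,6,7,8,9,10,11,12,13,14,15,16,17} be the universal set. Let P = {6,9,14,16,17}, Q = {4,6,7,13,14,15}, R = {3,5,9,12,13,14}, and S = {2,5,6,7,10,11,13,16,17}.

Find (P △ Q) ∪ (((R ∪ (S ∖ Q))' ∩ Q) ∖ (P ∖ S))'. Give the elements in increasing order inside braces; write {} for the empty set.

{2,3,4,5,7,8,9,10,11,12,13,14,15,16,17}

P △ Q = {4,7,9,13,15,16,17}
S ∖ Q = {2,5,10,11,16,17}
R ∪ (S ∖ Q) = {2,3,5,9,10,11,12,13,14,16,17}
(R ∪ (S ∖ Q))' = {4,6,7,8,15}
(R ∪ (S ∖ Q))' ∩ Q = {4,6,7,15}
P ∖ S = {9,14}
((R ∪ (S ∖ Q))' ∩ Q) ∖ (P ∖ S) = {4,6,7,15}
(((R ∪ (S ∖ Q))' ∩ Q) ∖ (P ∖ S))' = {2,3,5,8,9,10,11,12,13,14,16,17}
(P △ Q) ∪ (((R ∪ (S ∖ Q))' ∩ Q) ∖ (P ∖ S))' = {2,3,4,5,7,8,9,10,11,12,13,14,15,16,17}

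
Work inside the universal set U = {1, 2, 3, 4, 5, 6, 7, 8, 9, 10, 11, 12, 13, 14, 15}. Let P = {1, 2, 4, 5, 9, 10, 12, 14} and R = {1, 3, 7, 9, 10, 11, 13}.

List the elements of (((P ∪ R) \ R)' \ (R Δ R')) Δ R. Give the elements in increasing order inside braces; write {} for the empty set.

{1, 3, 7, 9, 10, 11, 13}

P ∪ R = {1, 2, 3, 4, 5, 7, 9, 10, 11, 12, 13, 14}
(P ∪ R) \ R = {2, 4, 5, 12, 14}
((P ∪ R) \ R)' = {1, 3, 6, 7, 8, 9, 10, 11, 13, 15}
R' = {2, 4, 5, 6, 8, 12, 14, 15}
R Δ R' = {1, 2, 3, 4, 5, 6, 7, 8, 9, 10, 11, 12, 13, 14, 15}
((P ∪ R) \ R)' \ (R Δ R') = {}
(((P ∪ R) \ R)' \ (R Δ R')) Δ R = {1, 3, 7, 9, 10, 11, 13}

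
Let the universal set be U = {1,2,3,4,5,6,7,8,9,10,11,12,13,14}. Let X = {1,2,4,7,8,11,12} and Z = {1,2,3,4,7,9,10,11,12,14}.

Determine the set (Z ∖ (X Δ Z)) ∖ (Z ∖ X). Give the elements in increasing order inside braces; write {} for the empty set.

{1,2,4,7,11,12}

X Δ Z = {3,8,9,10,14}
Z ∖ (X Δ Z) = {1,2,4,7,11,12}
Z ∖ X = {3,9,10,14}
(Z ∖ (X Δ Z)) ∖ (Z ∖ X) = {1,2,4,7,11,12}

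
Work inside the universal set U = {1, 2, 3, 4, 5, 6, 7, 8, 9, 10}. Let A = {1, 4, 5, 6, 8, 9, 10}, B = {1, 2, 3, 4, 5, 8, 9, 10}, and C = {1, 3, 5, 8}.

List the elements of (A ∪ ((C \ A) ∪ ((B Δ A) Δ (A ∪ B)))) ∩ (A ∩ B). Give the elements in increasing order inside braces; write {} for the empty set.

C \ A = {3}
B Δ A = {2, 3, 6}
A ∪ B = {1, 2, 3, 4, 5, 6, 8, 9, 10}
(B Δ A) Δ (A ∪ B) = {1, 4, 5, 8, 9, 10}
(C \ A) ∪ ((B Δ A) Δ (A ∪ B)) = {1, 3, 4, 5, 8, 9, 10}
A ∪ ((C \ A) ∪ ((B Δ A) Δ (A ∪ B))) = {1, 3, 4, 5, 6, 8, 9, 10}
A ∩ B = {1, 4, 5, 8, 9, 10}
(A ∪ ((C \ A) ∪ ((B Δ A) Δ (A ∪ B)))) ∩ (A ∩ B) = {1, 4, 5, 8, 9, 10}

{1, 4, 5, 8, 9, 10}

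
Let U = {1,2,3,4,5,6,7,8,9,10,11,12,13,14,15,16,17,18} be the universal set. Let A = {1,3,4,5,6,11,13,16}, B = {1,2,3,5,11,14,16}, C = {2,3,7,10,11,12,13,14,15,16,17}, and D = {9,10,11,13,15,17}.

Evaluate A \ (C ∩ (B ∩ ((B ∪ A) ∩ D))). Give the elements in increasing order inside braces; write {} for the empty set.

{1,3,4,5,6,13,16}

B ∪ A = {1,2,3,4,5,6,11,13,14,16}
(B ∪ A) ∩ D = {11,13}
B ∩ ((B ∪ A) ∩ D) = {11}
C ∩ (B ∩ ((B ∪ A) ∩ D)) = {11}
A \ (C ∩ (B ∩ ((B ∪ A) ∩ D))) = {1,3,4,5,6,13,16}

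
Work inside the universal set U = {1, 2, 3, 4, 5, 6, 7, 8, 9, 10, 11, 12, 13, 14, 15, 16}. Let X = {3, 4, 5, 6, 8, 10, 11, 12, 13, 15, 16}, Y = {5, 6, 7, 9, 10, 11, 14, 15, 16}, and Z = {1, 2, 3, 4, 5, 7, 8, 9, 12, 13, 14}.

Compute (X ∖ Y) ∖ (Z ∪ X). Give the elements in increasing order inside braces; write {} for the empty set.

X ∖ Y = {3, 4, 8, 12, 13}
Z ∪ X = {1, 2, 3, 4, 5, 6, 7, 8, 9, 10, 11, 12, 13, 14, 15, 16}
(X ∖ Y) ∖ (Z ∪ X) = {}

{}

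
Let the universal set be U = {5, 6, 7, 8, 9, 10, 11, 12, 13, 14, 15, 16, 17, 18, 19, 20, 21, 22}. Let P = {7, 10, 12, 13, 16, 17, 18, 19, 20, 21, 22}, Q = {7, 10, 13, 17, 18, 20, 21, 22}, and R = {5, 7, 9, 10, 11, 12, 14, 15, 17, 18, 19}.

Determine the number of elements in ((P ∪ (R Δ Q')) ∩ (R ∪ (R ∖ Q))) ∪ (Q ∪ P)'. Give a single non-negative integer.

13

Q' = {5, 6, 8, 9, 11, 12, 14, 15, 16, 19}
R Δ Q' = {6, 7, 8, 10, 16, 17, 18}
P ∪ (R Δ Q') = {6, 7, 8, 10, 12, 13, 16, 17, 18, 19, 20, 21, 22}
R ∖ Q = {5, 9, 11, 12, 14, 15, 19}
R ∪ (R ∖ Q) = {5, 7, 9, 10, 11, 12, 14, 15, 17, 18, 19}
(P ∪ (R Δ Q')) ∩ (R ∪ (R ∖ Q)) = {7, 10, 12, 17, 18, 19}
Q ∪ P = {7, 10, 12, 13, 16, 17, 18, 19, 20, 21, 22}
(Q ∪ P)' = {5, 6, 8, 9, 11, 14, 15}
((P ∪ (R Δ Q')) ∩ (R ∪ (R ∖ Q))) ∪ (Q ∪ P)' = {5, 6, 7, 8, 9, 10, 11, 12, 14, 15, 17, 18, 19}
|((P ∪ (R Δ Q')) ∩ (R ∪ (R ∖ Q))) ∪ (Q ∪ P)'| = 13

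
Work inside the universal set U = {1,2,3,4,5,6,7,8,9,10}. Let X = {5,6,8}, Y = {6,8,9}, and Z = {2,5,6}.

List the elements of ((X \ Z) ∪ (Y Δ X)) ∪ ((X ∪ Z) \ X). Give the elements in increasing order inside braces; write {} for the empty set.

X \ Z = {8}
Y Δ X = {5,9}
(X \ Z) ∪ (Y Δ X) = {5,8,9}
X ∪ Z = {2,5,6,8}
(X ∪ Z) \ X = {2}
((X \ Z) ∪ (Y Δ X)) ∪ ((X ∪ Z) \ X) = {2,5,8,9}

{2,5,8,9}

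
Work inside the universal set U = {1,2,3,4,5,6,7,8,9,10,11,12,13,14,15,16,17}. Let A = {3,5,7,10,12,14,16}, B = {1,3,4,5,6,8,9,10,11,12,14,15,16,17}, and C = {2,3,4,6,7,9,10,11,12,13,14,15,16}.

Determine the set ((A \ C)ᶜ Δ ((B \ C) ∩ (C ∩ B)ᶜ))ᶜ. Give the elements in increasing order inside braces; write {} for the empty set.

{1,8,17}

A \ C = {5}
(A \ C)ᶜ = {1,2,3,4,6,7,8,9,10,11,12,13,14,15,16,17}
B \ C = {1,5,8,17}
C ∩ B = {3,4,6,9,10,11,12,14,15,16}
(C ∩ B)ᶜ = {1,2,5,7,8,13,17}
(B \ C) ∩ (C ∩ B)ᶜ = {1,5,8,17}
(A \ C)ᶜ Δ ((B \ C) ∩ (C ∩ B)ᶜ) = {2,3,4,5,6,7,9,10,11,12,13,14,15,16}
((A \ C)ᶜ Δ ((B \ C) ∩ (C ∩ B)ᶜ))ᶜ = {1,8,17}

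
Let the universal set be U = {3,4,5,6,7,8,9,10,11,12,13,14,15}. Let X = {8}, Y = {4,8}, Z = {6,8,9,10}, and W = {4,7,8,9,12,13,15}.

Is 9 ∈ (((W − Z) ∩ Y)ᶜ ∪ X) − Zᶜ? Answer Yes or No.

Yes

9 ∈ W and 9 ∈ Z, so 9 ∉ W − Z
9 ∉ (W − Z) and 9 ∉ Y, so 9 ∉ (W − Z) ∩ Y
9 ∈ ((W − Z) ∩ Y)ᶜ since 9 ∉ ((W − Z) ∩ Y)
9 ∈ ((W − Z) ∩ Y)ᶜ and 9 ∉ X, so 9 ∈ ((W − Z) ∩ Y)ᶜ ∪ X
9 ∈ Z, so 9 ∉ Zᶜ
9 ∈ (((W − Z) ∩ Y)ᶜ ∪ X) and 9 ∉ Zᶜ, so 9 ∈ (((W − Z) ∩ Y)ᶜ ∪ X) − Zᶜ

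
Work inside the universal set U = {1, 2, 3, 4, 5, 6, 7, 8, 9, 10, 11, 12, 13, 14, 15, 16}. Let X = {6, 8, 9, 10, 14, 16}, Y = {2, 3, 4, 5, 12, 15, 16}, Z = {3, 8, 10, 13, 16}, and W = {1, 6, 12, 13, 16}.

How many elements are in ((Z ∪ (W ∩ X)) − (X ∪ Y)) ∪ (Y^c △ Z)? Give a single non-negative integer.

9

W ∩ X = {6, 16}
Z ∪ (W ∩ X) = {3, 6, 8, 10, 13, 16}
X ∪ Y = {2, 3, 4, 5, 6, 8, 9, 10, 12, 14, 15, 16}
(Z ∪ (W ∩ X)) − (X ∪ Y) = {13}
Y^c = {1, 6, 7, 8, 9, 10, 11, 13, 14}
Y^c △ Z = {1, 3, 6, 7, 9, 11, 14, 16}
((Z ∪ (W ∩ X)) − (X ∪ Y)) ∪ (Y^c △ Z) = {1, 3, 6, 7, 9, 11, 13, 14, 16}
|((Z ∪ (W ∩ X)) − (X ∪ Y)) ∪ (Y^c △ Z)| = 9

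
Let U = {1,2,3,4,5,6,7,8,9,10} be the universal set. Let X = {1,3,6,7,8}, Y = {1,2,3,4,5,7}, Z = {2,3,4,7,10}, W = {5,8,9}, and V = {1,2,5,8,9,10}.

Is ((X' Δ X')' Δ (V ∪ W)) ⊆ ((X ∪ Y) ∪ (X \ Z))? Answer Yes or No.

Yes

X' = {2,4,5,9,10}
X' Δ X' = {}
(X' Δ X')' = {1,2,3,4,5,6,7,8,9,10}
V ∪ W = {1,2,5,8,9,10}
(X' Δ X')' Δ (V ∪ W) = {3,4,6,7}
X ∪ Y = {1,2,3,4,5,6,7,8}
X \ Z = {1,6,8}
(X ∪ Y) ∪ (X \ Z) = {1,2,3,4,5,6,7,8}
Every element of {3,4,6,7} is in {1,2,3,4,5,6,7,8}, so (X' Δ X')' Δ (V ∪ W) ⊆ (X ∪ Y) ∪ (X \ Z).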